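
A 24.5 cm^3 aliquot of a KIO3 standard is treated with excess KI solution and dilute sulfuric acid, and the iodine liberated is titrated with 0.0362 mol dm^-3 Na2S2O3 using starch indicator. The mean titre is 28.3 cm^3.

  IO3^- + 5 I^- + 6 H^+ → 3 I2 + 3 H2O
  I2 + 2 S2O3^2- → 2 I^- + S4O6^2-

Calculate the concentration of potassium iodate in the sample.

n(S2O3^2-) = 0.0283 × 0.0362 = 1.02 × 10^-3 mol
n(I2) = n(S2O3^2-)/2 = 5.12 × 10^-4 mol
From the 1:3 ratio, n(IO3^-) in the aliquot = 1/3 × 5.12 × 10^-4 = 1.71 × 10^-4 mol
[IO3^-] = 1.71 × 10^-4 / 0.0245 = 0.00697 mol/L

0.00697 mol/L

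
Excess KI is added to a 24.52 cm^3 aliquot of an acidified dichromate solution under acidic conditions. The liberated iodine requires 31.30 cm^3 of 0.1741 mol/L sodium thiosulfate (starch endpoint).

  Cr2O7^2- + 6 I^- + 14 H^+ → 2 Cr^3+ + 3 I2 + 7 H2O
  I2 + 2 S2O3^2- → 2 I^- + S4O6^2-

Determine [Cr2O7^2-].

0.03704 mol/L

n(S2O3^2-) = 0.03130 × 0.1741 = 5.449 × 10^-3 mol
n(I2) = n(S2O3^2-)/2 = 2.725 × 10^-3 mol
From the 1:3 ratio, n(Cr2O7^2-) in the aliquot = 1/3 × 2.725 × 10^-3 = 9.082 × 10^-4 mol
[Cr2O7^2-] = 9.082 × 10^-4 / 0.02452 = 0.03704 mol/L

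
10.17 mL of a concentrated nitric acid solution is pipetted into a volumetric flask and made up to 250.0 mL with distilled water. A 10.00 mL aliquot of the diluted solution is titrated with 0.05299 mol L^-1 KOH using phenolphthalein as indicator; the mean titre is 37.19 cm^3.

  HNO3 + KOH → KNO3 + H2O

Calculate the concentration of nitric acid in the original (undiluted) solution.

4.844 mol/L

n(KOH) = 0.03719 × 0.05299 = 1.971 × 10^-3 mol
n(HNO3) in the aliquot = 1.971 × 10^-3 mol (1:1 ratio)
[HNO3]_dilute = 1.971 × 10^-3 / 0.01000 = 0.1971 mol/L
Dilution factor = 250.0 / 10.17 = 24.58
[HNO3]_stock = 0.1971 × 24.58 = 4.844 mol/L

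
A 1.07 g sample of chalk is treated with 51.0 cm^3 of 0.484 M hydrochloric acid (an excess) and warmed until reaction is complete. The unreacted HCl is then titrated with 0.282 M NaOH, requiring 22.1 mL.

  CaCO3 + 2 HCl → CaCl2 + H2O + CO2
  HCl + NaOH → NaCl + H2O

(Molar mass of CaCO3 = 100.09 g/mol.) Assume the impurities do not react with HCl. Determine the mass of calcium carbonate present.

n(HCl) added = 0.0510 × 0.484 = 0.0247 mol
n(NaOH) used in back-titration = 0.0221 × 0.282 = 6.23 × 10^-3 mol
n(HCl) left over = 6.23 × 10^-3 mol (1:1 ratio)
n(HCl) consumed by analyte = 0.0247 − 6.23 × 10^-3 = 0.0185 mol
From the 1:2 ratio, n(CaCO3) = 1/2 × 0.0185 = 9.23 × 10^-3 mol
mass of CaCO3 = 9.23 × 10^-3 × 100.09 = 0.923 g

0.923 g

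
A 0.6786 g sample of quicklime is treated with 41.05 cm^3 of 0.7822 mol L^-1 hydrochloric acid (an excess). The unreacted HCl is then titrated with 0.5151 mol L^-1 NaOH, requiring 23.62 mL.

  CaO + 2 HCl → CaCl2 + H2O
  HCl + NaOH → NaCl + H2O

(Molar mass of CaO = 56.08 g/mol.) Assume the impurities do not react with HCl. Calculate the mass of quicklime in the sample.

0.5592 g

n(HCl) added = 0.04105 × 0.7822 = 0.03211 mol
n(NaOH) used in back-titration = 0.02362 × 0.5151 = 0.01217 mol
n(HCl) left over = 0.01217 mol (1:1 ratio)
n(HCl) consumed by analyte = 0.03211 − 0.01217 = 0.01994 mol
From the 1:2 ratio, n(CaO) = 1/2 × 0.01994 = 9.971 × 10^-3 mol
mass of CaO = 9.971 × 10^-3 × 56.08 = 0.5592 g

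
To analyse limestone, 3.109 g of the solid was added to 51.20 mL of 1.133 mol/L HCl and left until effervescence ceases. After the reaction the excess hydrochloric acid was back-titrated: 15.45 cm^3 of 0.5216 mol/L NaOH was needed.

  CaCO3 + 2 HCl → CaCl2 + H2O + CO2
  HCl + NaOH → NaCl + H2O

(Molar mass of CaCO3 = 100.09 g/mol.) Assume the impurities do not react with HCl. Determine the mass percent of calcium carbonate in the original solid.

n(HCl) added = 0.05120 × 1.133 = 0.05801 mol
n(NaOH) used in back-titration = 0.01545 × 0.5216 = 8.059 × 10^-3 mol
n(HCl) left over = 8.059 × 10^-3 mol (1:1 ratio)
n(HCl) consumed by analyte = 0.05801 − 8.059 × 10^-3 = 0.04995 mol
From the 1:2 ratio, n(CaCO3) = 1/2 × 0.04995 = 0.02498 mol
mass of CaCO3 = 0.02498 × 100.09 = 2.500 g
% CaCO3 = 2.500 / 3.109 × 100 = 80.41 %

80.41 %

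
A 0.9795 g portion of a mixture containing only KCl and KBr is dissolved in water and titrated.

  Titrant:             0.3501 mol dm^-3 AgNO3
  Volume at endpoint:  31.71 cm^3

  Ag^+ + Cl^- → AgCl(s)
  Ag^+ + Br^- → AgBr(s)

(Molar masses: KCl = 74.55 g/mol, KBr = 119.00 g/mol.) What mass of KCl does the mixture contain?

0.5729 g

n(AgNO3) = 0.03171 × 0.3501 = 0.01110 mol
Let x = n(KCl), y = n(KBr).
Titrant: 1x + 1y = 0.01110;  mass: 74.55x + 119.00y = 0.9795
Solving, x = 7.685 × 10^-3 mol, y = 3.417 × 10^-3 mol
mass of KCl = 7.685 × 10^-3 × 74.55 = 0.5729 g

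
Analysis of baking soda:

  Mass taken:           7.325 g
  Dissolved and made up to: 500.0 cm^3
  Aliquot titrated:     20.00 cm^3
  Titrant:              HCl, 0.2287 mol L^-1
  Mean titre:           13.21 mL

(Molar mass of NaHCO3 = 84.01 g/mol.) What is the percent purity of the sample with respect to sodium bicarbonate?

86.62 %

NaHCO3 + HCl → NaCl + H2O + CO2
n(HCl) per titration = 0.01321 × 0.2287 = 3.021 × 10^-3 mol
n(NaHCO3) in each aliquot = 3.021 × 10^-3 mol (1:1 ratio)
n(NaHCO3) in the whole flask = 3.021 × 10^-3 × 500.0/20.00 = 0.07553 mol
mass of NaHCO3 = 0.07553 × 84.01 = 6.345 g
% NaHCO3 = 6.345 / 7.325 × 100 = 86.62 %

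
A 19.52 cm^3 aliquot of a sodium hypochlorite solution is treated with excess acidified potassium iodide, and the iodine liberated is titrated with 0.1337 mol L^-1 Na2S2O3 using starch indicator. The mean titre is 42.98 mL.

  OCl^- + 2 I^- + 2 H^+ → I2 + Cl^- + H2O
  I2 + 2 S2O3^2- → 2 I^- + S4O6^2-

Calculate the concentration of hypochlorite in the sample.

n(S2O3^2-) = 0.04298 × 0.1337 = 5.746 × 10^-3 mol
n(I2) = n(S2O3^2-)/2 = 2.873 × 10^-3 mol
n(OCl^-) in the aliquot = 2.873 × 10^-3 mol (1:1 ratio)
[OCl^-] = 2.873 × 10^-3 / 0.01952 = 0.1472 mol/L

0.1472 mol/L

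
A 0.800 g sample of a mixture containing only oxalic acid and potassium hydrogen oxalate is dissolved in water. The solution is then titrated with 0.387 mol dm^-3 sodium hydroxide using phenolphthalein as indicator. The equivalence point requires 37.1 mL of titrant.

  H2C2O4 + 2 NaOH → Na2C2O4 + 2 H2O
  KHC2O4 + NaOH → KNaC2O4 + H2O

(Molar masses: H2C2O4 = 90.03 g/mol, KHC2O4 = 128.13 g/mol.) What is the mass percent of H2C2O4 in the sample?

n(NaOH) = 0.0371 × 0.387 = 0.0144 mol
Let x = n(H2C2O4), y = n(KHC2O4).
Titrant: 2x + 1y = 0.0144;  mass: 90.03x + 128.13y = 0.800
Solving, x = 6.25 × 10^-3 mol, y = 1.85 × 10^-3 mol
mass of H2C2O4 = 6.25 × 10^-3 × 90.03 = 0.563 g
% H2C2O4 = 0.563 / 0.800 × 100 = 70.4 %

70.4 %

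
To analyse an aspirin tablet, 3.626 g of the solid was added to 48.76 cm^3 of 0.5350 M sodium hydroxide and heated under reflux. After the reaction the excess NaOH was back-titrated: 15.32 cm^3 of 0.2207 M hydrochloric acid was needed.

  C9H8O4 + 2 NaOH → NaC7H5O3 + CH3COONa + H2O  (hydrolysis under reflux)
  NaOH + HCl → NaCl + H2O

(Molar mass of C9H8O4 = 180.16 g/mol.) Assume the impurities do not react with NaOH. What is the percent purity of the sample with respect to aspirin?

n(NaOH) added = 0.04876 × 0.5350 = 0.02609 mol
n(HCl) used in back-titration = 0.01532 × 0.2207 = 3.381 × 10^-3 mol
n(NaOH) left over = 3.381 × 10^-3 mol (1:1 ratio)
n(NaOH) consumed by analyte = 0.02609 − 3.381 × 10^-3 = 0.02271 mol
From the 1:2 ratio, n(C9H8O4) = 1/2 × 0.02271 = 0.01135 mol
mass of C9H8O4 = 0.01135 × 180.16 = 2.045 g
% C9H8O4 = 2.045 / 3.626 × 100 = 56.41 %

56.41 %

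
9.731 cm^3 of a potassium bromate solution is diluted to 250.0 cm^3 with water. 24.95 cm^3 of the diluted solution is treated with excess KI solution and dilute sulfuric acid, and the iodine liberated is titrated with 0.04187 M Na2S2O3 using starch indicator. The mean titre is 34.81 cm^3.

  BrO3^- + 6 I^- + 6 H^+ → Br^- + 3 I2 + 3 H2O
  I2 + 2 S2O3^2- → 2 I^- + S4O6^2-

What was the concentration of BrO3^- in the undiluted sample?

n(S2O3^2-) = 0.03481 × 0.04187 = 1.457 × 10^-3 mol
n(I2) = n(S2O3^2-)/2 = 7.287 × 10^-4 mol
From the 1:3 ratio, n(BrO3^-) in the aliquot = 1/3 × 7.287 × 10^-4 = 2.429 × 10^-4 mol
[BrO3^-]_dilute = 2.429 × 10^-4 / 0.02495 = 0.009736 mol/L
[BrO3^-]_original = 0.009736 × 250.0/9.731 = 0.2501 mol/L

0.2501 M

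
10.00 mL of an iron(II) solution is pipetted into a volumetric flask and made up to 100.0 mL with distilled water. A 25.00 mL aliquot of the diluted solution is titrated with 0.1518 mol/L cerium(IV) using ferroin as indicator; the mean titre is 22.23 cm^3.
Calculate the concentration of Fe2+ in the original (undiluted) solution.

Ce^4+ + Fe^2+ → Ce^3+ + Fe^3+
n(Ce4+) = 0.02223 × 0.1518 = 3.375 × 10^-3 mol
n(Fe2+) in the aliquot = 3.375 × 10^-3 mol (1:1 ratio)
[Fe2+]_dilute = 3.375 × 10^-3 / 0.02500 = 0.1350 mol/L
Dilution factor = 100.0 / 10.00 = 10.00
[Fe2+]_stock = 0.1350 × 10.00 = 1.350 mol/L

1.350 mol/L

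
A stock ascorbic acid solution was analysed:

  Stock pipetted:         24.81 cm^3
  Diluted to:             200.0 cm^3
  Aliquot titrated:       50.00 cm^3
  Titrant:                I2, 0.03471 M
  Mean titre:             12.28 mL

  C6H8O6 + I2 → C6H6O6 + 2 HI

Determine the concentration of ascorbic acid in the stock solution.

n(I2) = 0.01228 × 0.03471 = 4.262 × 10^-4 mol
n(C6H8O6) in the aliquot = 4.262 × 10^-4 mol (1:1 ratio)
[C6H8O6]_dilute = 4.262 × 10^-4 / 0.05000 = 0.008525 mol/L
Dilution factor = 200.0 / 24.81 = 8.061
[C6H8O6]_stock = 0.008525 × 8.061 = 0.06872 mol/L

0.06872 M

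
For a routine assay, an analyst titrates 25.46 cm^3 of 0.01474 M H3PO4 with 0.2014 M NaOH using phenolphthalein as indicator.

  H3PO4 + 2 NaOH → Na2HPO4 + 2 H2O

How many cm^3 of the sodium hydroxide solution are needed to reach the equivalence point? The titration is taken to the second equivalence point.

n(H3PO4) = 0.02546 L × 0.01474 mol/L = 3.753 × 10^-4 mol
From the 2:1 stoichiometry, n(NaOH) = 2/1 × 3.753 × 10^-4 = 7.506 × 10^-4 mol
V(NaOH) = 7.506 × 10^-4 mol / 0.2014 mol/L = 0.003727 L = 3.727 mL

3.727 mL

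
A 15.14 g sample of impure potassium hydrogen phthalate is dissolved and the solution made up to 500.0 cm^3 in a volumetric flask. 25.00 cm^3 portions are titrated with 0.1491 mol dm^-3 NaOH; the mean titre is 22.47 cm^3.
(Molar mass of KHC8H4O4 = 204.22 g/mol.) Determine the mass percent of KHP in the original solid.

KHC8H4O4 + NaOH → KNaC8H4O4 + H2O
n(NaOH) per titration = 0.02247 × 0.1491 = 3.350 × 10^-3 mol
n(KHC8H4O4) in each aliquot = 3.350 × 10^-3 mol (1:1 ratio)
n(KHC8H4O4) in the whole flask = 3.350 × 10^-3 × 500.0/25.00 = 0.06701 mol
mass of KHC8H4O4 = 0.06701 × 204.22 = 13.68 g
% KHC8H4O4 = 13.68 / 15.14 × 100 = 90.38 %

90.38 %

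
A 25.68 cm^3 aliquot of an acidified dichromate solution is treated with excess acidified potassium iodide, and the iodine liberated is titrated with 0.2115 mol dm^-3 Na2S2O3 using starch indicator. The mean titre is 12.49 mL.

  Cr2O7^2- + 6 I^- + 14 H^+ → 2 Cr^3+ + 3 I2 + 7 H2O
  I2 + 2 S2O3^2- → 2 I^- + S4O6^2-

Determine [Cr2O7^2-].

n(S2O3^2-) = 0.01249 × 0.2115 = 2.642 × 10^-3 mol
n(I2) = n(S2O3^2-)/2 = 1.321 × 10^-3 mol
From the 1:3 ratio, n(Cr2O7^2-) in the aliquot = 1/3 × 1.321 × 10^-3 = 4.403 × 10^-4 mol
[Cr2O7^2-] = 4.403 × 10^-4 / 0.02568 = 0.01714 mol/L

0.01714 mol/L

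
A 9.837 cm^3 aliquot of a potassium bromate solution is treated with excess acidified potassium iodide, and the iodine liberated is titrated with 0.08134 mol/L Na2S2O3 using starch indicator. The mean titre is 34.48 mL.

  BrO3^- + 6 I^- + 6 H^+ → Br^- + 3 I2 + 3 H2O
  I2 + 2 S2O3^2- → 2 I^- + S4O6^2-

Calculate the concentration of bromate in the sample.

n(S2O3^2-) = 0.03448 × 0.08134 = 2.805 × 10^-3 mol
n(I2) = n(S2O3^2-)/2 = 1.402 × 10^-3 mol
From the 1:3 ratio, n(BrO3^-) in the aliquot = 1/3 × 1.402 × 10^-3 = 4.674 × 10^-4 mol
[BrO3^-] = 4.674 × 10^-4 / 0.009837 = 0.04752 mol/L

0.04752 mol/L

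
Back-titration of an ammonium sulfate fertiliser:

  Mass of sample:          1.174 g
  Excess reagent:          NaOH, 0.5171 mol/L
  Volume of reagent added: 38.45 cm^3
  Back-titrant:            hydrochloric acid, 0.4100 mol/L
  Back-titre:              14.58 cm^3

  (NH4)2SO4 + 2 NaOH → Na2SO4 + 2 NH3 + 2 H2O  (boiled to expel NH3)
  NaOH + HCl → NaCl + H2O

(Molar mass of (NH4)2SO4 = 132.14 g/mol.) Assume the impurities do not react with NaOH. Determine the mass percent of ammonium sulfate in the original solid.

78.25 %

n(NaOH) added = 0.03845 × 0.5171 = 0.01988 mol
n(HCl) used in back-titration = 0.01458 × 0.4100 = 5.978 × 10^-3 mol
n(NaOH) left over = 5.978 × 10^-3 mol (1:1 ratio)
n(NaOH) consumed by analyte = 0.01988 − 5.978 × 10^-3 = 0.01390 mol
From the 1:2 ratio, n((NH4)2SO4) = 1/2 × 0.01390 = 6.952 × 10^-3 mol
mass of (NH4)2SO4 = 6.952 × 10^-3 × 132.14 = 0.9187 g
% (NH4)2SO4 = 0.9187 / 1.174 × 100 = 78.25 %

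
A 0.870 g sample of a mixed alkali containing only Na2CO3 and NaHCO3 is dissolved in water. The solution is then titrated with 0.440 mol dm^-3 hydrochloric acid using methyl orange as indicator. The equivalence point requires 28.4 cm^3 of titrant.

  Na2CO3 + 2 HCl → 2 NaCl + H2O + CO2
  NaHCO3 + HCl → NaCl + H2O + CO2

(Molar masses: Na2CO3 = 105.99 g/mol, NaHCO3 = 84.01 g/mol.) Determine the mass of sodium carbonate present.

0.307 g

n(HCl) = 0.0284 × 0.440 = 0.0125 mol
Let x = n(Na2CO3), y = n(NaHCO3).
Titrant: 2x + 1y = 0.0125;  mass: 105.99x + 84.01y = 0.870
Solving, x = 2.90 × 10^-3 mol, y = 6.70 × 10^-3 mol
mass of Na2CO3 = 2.90 × 10^-3 × 105.99 = 0.307 g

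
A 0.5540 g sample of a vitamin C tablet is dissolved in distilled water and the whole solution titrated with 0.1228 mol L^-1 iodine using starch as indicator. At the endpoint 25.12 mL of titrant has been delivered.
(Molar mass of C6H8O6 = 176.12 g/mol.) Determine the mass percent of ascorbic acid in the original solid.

98.07 %

C6H8O6 + I2 → C6H6O6 + 2 HI
n(I2) = 0.02512 L × 0.1228 mol/L = 3.085 × 10^-3 mol
n(C6H8O6) = 3.085 × 10^-3 mol (1:1 ratio)
mass of C6H8O6 = 3.085 × 10^-3 × 176.12 g/mol = 0.5433 g
% C6H8O6 = 0.5433 / 0.5540 × 100 = 98.07 %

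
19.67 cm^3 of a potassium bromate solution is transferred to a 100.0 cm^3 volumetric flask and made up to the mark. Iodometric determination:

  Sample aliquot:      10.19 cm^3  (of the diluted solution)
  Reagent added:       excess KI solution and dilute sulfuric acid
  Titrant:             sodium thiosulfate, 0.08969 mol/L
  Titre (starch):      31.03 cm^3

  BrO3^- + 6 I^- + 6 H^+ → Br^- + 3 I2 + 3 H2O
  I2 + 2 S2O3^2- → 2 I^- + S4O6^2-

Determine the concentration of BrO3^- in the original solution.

0.2314 mol/L

n(S2O3^2-) = 0.03103 × 0.08969 = 2.783 × 10^-3 mol
n(I2) = n(S2O3^2-)/2 = 1.392 × 10^-3 mol
From the 1:3 ratio, n(BrO3^-) in the aliquot = 1/3 × 1.392 × 10^-3 = 4.638 × 10^-4 mol
[BrO3^-]_dilute = 4.638 × 10^-4 / 0.01019 = 0.04552 mol/L
[BrO3^-]_original = 0.04552 × 100.0/19.67 = 0.2314 mol/L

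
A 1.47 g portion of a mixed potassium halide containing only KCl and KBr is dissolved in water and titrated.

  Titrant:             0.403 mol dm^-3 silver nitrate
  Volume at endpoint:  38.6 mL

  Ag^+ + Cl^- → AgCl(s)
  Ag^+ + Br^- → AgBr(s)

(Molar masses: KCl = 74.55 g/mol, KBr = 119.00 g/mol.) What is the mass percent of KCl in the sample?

n(AgNO3) = 0.0386 × 0.403 = 0.0156 mol
Let x = n(KCl), y = n(KBr).
Titrant: 1x + 1y = 0.0156;  mass: 74.55x + 119.00y = 1.47
Solving, x = 8.57 × 10^-3 mol, y = 6.98 × 10^-3 mol
mass of KCl = 8.57 × 10^-3 × 74.55 = 0.639 g
% KCl = 0.639 / 1.47 × 100 = 43.5 %

43.5 %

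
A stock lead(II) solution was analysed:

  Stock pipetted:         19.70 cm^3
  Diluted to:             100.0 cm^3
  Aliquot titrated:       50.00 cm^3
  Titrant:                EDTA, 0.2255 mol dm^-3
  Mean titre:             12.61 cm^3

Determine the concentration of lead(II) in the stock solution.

Pb^2+ + EDTA^4- → [Pb(EDTA)]^2-
n(EDTA) = 0.01261 × 0.2255 = 2.844 × 10^-3 mol
n(Pb2+) in the aliquot = 2.844 × 10^-3 mol (1:1 ratio)
[Pb2+]_dilute = 2.844 × 10^-3 / 0.05000 = 0.05687 mol/L
Dilution factor = 100.0 / 19.70 = 5.076
[Pb2+]_stock = 0.05687 × 5.076 = 0.2887 mol/L

0.2887 mol/L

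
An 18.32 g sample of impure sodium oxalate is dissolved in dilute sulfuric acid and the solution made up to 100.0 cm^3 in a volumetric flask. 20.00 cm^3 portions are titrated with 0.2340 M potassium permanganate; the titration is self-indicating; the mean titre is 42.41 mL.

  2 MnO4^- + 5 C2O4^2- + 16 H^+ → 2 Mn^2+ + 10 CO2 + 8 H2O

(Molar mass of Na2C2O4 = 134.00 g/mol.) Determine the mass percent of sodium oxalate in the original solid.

n(KMnO4) per titration = 0.04241 × 0.2340 = 9.924 × 10^-3 mol
From the 5:2 ratio, n(Na2C2O4) in each aliquot = 5/2 × 9.924 × 10^-3 = 0.02481 mol
n(Na2C2O4) in the whole flask = 0.02481 × 100.0/20.00 = 0.1240 mol
mass of Na2C2O4 = 0.1240 × 134.00 = 16.62 g
% Na2C2O4 = 16.62 / 18.32 × 100 = 90.73 %

90.73 %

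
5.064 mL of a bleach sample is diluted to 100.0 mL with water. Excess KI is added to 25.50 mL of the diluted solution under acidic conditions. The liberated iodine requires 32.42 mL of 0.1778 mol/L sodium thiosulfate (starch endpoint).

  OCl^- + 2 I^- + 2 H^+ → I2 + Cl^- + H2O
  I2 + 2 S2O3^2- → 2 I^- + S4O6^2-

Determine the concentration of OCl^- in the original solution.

n(S2O3^2-) = 0.03242 × 0.1778 = 5.764 × 10^-3 mol
n(I2) = n(S2O3^2-)/2 = 2.882 × 10^-3 mol
n(OCl^-) in the aliquot = 2.882 × 10^-3 mol (1:1 ratio)
[OCl^-]_dilute = 2.882 × 10^-3 / 0.02550 = 0.1130 mol/L
[OCl^-]_original = 0.1130 × 100.0/5.064 = 2.232 mol/L

2.232 mol/L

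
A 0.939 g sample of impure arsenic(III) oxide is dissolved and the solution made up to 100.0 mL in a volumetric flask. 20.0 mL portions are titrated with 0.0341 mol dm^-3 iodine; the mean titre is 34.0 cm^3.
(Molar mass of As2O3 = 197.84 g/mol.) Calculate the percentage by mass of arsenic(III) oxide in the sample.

As2O3 + 2 I2 + 2 H2O → As2O5 + 4 HI
n(I2) per titration = 0.0340 × 0.0341 = 1.16 × 10^-3 mol
From the 1:2 ratio, n(As2O3) in each aliquot = 1/2 × 1.16 × 10^-3 = 5.80 × 10^-4 mol
n(As2O3) in the whole flask = 5.80 × 10^-4 × 100.0/20.0 = 2.90 × 10^-3 mol
mass of As2O3 = 2.90 × 10^-3 × 197.84 = 0.573 g
% As2O3 = 0.573 / 0.939 × 100 = 61.1 %

61.1 %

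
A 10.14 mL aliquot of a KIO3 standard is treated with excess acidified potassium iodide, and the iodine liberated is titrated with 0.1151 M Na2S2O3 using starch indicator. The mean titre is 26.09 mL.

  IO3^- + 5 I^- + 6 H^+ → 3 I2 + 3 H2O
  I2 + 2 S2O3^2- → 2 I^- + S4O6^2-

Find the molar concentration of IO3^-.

n(S2O3^2-) = 0.02609 × 0.1151 = 3.003 × 10^-3 mol
n(I2) = n(S2O3^2-)/2 = 1.501 × 10^-3 mol
From the 1:3 ratio, n(IO3^-) in the aliquot = 1/3 × 1.501 × 10^-3 = 5.005 × 10^-4 mol
[IO3^-] = 5.005 × 10^-4 / 0.01014 = 0.04936 mol/L

0.04936 M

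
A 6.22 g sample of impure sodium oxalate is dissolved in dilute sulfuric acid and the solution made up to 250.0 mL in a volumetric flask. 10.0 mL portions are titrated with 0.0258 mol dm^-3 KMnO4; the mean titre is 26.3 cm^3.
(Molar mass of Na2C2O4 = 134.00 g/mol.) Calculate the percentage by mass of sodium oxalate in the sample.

91.4 %

2 MnO4^- + 5 C2O4^2- + 16 H^+ → 2 Mn^2+ + 10 CO2 + 8 H2O
n(KMnO4) per titration = 0.0263 × 0.0258 = 6.79 × 10^-4 mol
From the 5:2 ratio, n(Na2C2O4) in each aliquot = 5/2 × 6.79 × 10^-4 = 1.70 × 10^-3 mol
n(Na2C2O4) in the whole flask = 1.70 × 10^-3 × 250.0/10.0 = 0.0424 mol
mass of Na2C2O4 = 0.0424 × 134.00 = 5.68 g
% Na2C2O4 = 5.68 / 6.22 × 100 = 91.4 %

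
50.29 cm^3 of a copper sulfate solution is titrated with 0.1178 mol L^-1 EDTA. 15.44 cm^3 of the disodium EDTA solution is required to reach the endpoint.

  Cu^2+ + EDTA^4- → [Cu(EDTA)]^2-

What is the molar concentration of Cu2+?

0.03617 mol/L

n(EDTA) = 0.01544 L × 0.1178 mol/L = 1.819 × 10^-3 mol
n(Cu2+) = 1.819 × 10^-3 mol (1:1 mole ratio)
[Cu2+] = 1.819 × 10^-3 mol / 0.05029 L = 0.03617 mol/L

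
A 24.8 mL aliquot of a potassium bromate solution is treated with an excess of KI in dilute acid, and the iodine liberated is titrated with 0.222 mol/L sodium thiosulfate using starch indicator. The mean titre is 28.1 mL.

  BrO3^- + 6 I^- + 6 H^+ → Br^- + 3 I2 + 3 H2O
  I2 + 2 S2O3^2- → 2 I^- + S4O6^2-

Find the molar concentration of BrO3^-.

n(S2O3^2-) = 0.0281 × 0.222 = 6.24 × 10^-3 mol
n(I2) = n(S2O3^2-)/2 = 3.12 × 10^-3 mol
From the 1:3 ratio, n(BrO3^-) in the aliquot = 1/3 × 3.12 × 10^-3 = 1.04 × 10^-3 mol
[BrO3^-] = 1.04 × 10^-3 / 0.0248 = 0.0419 mol/L

0.0419 mol/L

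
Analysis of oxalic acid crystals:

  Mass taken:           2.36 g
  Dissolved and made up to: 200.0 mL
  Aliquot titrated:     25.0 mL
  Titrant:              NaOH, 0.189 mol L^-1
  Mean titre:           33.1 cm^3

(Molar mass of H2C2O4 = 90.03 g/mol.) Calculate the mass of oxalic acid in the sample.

H2C2O4 + 2 NaOH → Na2C2O4 + 2 H2O
n(NaOH) per titration = 0.0331 × 0.189 = 6.26 × 10^-3 mol
From the 1:2 ratio, n(H2C2O4) in each aliquot = 1/2 × 6.26 × 10^-3 = 3.13 × 10^-3 mol
n(H2C2O4) in the whole flask = 3.13 × 10^-3 × 200.0/25.0 = 0.0250 mol
mass of H2C2O4 = 0.0250 × 90.03 = 2.25 g

2.25 g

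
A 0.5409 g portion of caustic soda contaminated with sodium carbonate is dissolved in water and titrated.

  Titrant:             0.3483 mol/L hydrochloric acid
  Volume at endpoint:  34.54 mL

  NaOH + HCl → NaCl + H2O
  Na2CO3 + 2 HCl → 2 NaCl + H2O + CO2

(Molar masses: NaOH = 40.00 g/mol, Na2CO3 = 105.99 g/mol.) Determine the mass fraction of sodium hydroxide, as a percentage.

55.00 %

n(HCl) = 0.03454 × 0.3483 = 0.01203 mol
Let x = n(NaOH), y = n(Na2CO3).
Titrant: 1x + 2y = 0.01203;  mass: 40.00x + 105.99y = 0.5409
Solving, x = 7.437 × 10^-3 mol, y = 2.297 × 10^-3 mol
mass of NaOH = 7.437 × 10^-3 × 40.00 = 0.2975 g
% NaOH = 0.2975 / 0.5409 × 100 = 55.00 %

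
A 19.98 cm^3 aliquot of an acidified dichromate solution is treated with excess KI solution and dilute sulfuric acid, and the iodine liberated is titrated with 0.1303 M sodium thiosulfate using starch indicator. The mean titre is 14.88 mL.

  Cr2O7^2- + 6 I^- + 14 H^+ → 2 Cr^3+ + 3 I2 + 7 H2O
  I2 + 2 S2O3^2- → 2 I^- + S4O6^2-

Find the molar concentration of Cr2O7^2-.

0.01617 M

n(S2O3^2-) = 0.01488 × 0.1303 = 1.939 × 10^-3 mol
n(I2) = n(S2O3^2-)/2 = 9.694 × 10^-4 mol
From the 1:3 ratio, n(Cr2O7^2-) in the aliquot = 1/3 × 9.694 × 10^-4 = 3.231 × 10^-4 mol
[Cr2O7^2-] = 3.231 × 10^-4 / 0.01998 = 0.01617 mol/L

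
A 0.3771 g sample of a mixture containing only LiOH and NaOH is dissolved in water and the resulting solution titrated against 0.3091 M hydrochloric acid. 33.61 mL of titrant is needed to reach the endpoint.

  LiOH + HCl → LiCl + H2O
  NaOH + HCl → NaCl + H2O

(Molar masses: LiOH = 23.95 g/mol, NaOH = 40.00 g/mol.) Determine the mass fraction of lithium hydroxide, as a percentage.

n(HCl) = 0.03361 × 0.3091 = 0.01039 mol
Let x = n(LiOH), y = n(NaOH).
Titrant: 1x + 1y = 0.01039;  mass: 23.95x + 40.00y = 0.3771
Solving, x = 2.396 × 10^-3 mol, y = 7.993 × 10^-3 mol
mass of LiOH = 2.396 × 10^-3 × 23.95 = 0.05738 g
% LiOH = 0.05738 / 0.3771 × 100 = 15.22 %

15.22 %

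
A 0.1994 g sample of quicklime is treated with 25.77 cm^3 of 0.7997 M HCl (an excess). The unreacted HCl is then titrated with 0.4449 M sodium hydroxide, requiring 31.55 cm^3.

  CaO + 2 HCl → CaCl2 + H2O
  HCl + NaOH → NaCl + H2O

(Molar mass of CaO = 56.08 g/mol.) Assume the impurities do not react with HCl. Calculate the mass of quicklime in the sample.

0.1843 g

n(HCl) added = 0.02577 × 0.7997 = 0.02061 mol
n(NaOH) used in back-titration = 0.03155 × 0.4449 = 0.01404 mol
n(HCl) left over = 0.01404 mol (1:1 ratio)
n(HCl) consumed by analyte = 0.02061 − 0.01404 = 6.572 × 10^-3 mol
From the 1:2 ratio, n(CaO) = 1/2 × 6.572 × 10^-3 = 3.286 × 10^-3 mol
mass of CaO = 3.286 × 10^-3 × 56.08 = 0.1843 g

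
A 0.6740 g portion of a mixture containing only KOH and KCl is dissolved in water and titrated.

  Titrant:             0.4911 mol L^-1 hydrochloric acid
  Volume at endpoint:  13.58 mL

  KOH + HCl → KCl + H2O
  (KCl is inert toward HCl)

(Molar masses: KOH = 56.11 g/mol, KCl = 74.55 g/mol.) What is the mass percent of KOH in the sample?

55.52 %

n(HCl) = 0.01358 × 0.4911 = 6.669 × 10^-3 mol
Let x = n(KOH), y = n(KCl).
Titrant: 1x = 6.669 × 10^-3;  mass: 56.11x + 74.55y = 0.6740
Solving, x = 6.669 × 10^-3 mol, y = 4.021 × 10^-3 mol
mass of KOH = 6.669 × 10^-3 × 56.11 = 0.3742 g
% KOH = 0.3742 / 0.6740 × 100 = 55.52 %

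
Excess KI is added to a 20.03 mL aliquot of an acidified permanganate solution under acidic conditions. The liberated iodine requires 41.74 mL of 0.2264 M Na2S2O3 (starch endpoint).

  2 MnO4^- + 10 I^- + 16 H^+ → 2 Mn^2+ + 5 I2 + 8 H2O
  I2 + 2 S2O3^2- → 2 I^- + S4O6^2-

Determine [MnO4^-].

0.09436 M

n(S2O3^2-) = 0.04174 × 0.2264 = 9.450 × 10^-3 mol
n(I2) = n(S2O3^2-)/2 = 4.725 × 10^-3 mol
From the 2:5 ratio, n(MnO4^-) in the aliquot = 2/5 × 4.725 × 10^-3 = 1.890 × 10^-3 mol
[MnO4^-] = 1.890 × 10^-3 / 0.02003 = 0.09436 mol/L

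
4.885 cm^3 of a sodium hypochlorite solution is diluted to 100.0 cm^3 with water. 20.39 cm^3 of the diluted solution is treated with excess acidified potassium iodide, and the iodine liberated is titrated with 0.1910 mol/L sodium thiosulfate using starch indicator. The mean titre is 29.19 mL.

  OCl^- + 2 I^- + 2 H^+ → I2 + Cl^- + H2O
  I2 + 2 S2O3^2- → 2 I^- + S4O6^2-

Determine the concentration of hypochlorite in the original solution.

n(S2O3^2-) = 0.02919 × 0.1910 = 5.575 × 10^-3 mol
n(I2) = n(S2O3^2-)/2 = 2.788 × 10^-3 mol
n(OCl^-) in the aliquot = 2.788 × 10^-3 mol (1:1 ratio)
[OCl^-]_dilute = 2.788 × 10^-3 / 0.02039 = 0.1367 mol/L
[OCl^-]_original = 0.1367 × 100.0/4.885 = 2.799 mol/L

2.799 mol/L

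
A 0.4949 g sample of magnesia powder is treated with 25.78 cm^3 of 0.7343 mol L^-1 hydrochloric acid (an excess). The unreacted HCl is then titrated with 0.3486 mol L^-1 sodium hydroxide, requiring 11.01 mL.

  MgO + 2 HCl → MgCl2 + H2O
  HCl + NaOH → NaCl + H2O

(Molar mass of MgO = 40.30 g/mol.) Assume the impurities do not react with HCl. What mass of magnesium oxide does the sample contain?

n(HCl) added = 0.02578 × 0.7343 = 0.01893 mol
n(NaOH) used in back-titration = 0.01101 × 0.3486 = 3.838 × 10^-3 mol
n(HCl) left over = 3.838 × 10^-3 mol (1:1 ratio)
n(HCl) consumed by analyte = 0.01893 − 3.838 × 10^-3 = 0.01509 mol
From the 1:2 ratio, n(MgO) = 1/2 × 0.01509 = 7.546 × 10^-3 mol
mass of MgO = 7.546 × 10^-3 × 40.30 = 0.3041 g

0.3041 g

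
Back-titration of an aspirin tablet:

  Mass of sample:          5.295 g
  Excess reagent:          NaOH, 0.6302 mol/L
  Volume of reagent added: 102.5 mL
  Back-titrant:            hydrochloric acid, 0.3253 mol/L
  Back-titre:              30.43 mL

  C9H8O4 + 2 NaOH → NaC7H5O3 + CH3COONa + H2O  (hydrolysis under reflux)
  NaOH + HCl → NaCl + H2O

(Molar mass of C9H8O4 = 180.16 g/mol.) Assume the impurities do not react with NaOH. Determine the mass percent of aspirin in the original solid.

n(NaOH) added = 0.1025 × 0.6302 = 0.06460 mol
n(HCl) used in back-titration = 0.03043 × 0.3253 = 9.899 × 10^-3 mol
n(NaOH) left over = 9.899 × 10^-3 mol (1:1 ratio)
n(NaOH) consumed by analyte = 0.06460 − 9.899 × 10^-3 = 0.05470 mol
From the 1:2 ratio, n(C9H8O4) = 1/2 × 0.05470 = 0.02735 mol
mass of C9H8O4 = 0.02735 × 180.16 = 4.927 g
% C9H8O4 = 4.927 / 5.295 × 100 = 93.05 %

93.05 %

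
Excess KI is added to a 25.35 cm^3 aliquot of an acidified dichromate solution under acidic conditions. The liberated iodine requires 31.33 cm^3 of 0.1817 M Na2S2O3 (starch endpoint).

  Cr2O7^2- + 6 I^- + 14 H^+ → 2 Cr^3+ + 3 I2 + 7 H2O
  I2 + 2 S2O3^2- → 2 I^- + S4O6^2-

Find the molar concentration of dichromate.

0.03743 M

n(S2O3^2-) = 0.03133 × 0.1817 = 5.693 × 10^-3 mol
n(I2) = n(S2O3^2-)/2 = 2.846 × 10^-3 mol
From the 1:3 ratio, n(Cr2O7^2-) in the aliquot = 1/3 × 2.846 × 10^-3 = 9.488 × 10^-4 mol
[Cr2O7^2-] = 9.488 × 10^-4 / 0.02535 = 0.03743 mol/L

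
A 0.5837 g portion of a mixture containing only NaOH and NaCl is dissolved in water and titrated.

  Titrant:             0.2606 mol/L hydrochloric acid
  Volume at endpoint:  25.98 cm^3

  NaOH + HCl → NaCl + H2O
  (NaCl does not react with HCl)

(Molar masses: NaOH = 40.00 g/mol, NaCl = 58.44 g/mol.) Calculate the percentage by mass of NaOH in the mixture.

n(HCl) = 0.02598 × 0.2606 = 6.770 × 10^-3 mol
Let x = n(NaOH), y = n(NaCl).
Titrant: 1x = 6.770 × 10^-3;  mass: 40.00x + 58.44y = 0.5837
Solving, x = 6.770 × 10^-3 mol, y = 5.354 × 10^-3 mol
mass of NaOH = 6.770 × 10^-3 × 40.00 = 0.2708 g
% NaOH = 0.2708 / 0.5837 × 100 = 46.40 %

46.40 %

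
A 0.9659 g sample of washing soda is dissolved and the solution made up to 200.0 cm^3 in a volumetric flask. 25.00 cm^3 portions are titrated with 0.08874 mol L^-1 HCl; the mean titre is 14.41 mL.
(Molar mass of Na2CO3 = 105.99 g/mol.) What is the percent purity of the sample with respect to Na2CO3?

56.13 %

Na2CO3 + 2 HCl → 2 NaCl + H2O + CO2
n(HCl) per titration = 0.01441 × 0.08874 = 1.279 × 10^-3 mol
From the 1:2 ratio, n(Na2CO3) in each aliquot = 1/2 × 1.279 × 10^-3 = 6.394 × 10^-4 mol
n(Na2CO3) in the whole flask = 6.394 × 10^-4 × 200.0/25.00 = 5.115 × 10^-3 mol
mass of Na2CO3 = 5.115 × 10^-3 × 105.99 = 0.5421 g
% Na2CO3 = 0.5421 / 0.9659 × 100 = 56.13 %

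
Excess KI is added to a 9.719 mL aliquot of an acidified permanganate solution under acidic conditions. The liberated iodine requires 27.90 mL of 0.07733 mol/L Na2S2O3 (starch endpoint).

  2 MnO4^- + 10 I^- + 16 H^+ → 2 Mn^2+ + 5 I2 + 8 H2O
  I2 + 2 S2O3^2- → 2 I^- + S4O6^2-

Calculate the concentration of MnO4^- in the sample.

0.04440 mol/L

n(S2O3^2-) = 0.02790 × 0.07733 = 2.158 × 10^-3 mol
n(I2) = n(S2O3^2-)/2 = 1.079 × 10^-3 mol
From the 2:5 ratio, n(MnO4^-) in the aliquot = 2/5 × 1.079 × 10^-3 = 4.315 × 10^-4 mol
[MnO4^-] = 4.315 × 10^-4 / 0.009719 = 0.04440 mol/L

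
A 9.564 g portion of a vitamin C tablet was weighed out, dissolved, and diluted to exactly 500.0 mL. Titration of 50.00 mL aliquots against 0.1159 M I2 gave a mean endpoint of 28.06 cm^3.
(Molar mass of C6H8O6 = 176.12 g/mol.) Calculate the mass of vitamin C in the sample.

C6H8O6 + I2 → C6H6O6 + 2 HI
n(I2) per titration = 0.02806 × 0.1159 = 3.252 × 10^-3 mol
n(C6H8O6) in each aliquot = 3.252 × 10^-3 mol (1:1 ratio)
n(C6H8O6) in the whole flask = 3.252 × 10^-3 × 500.0/50.00 = 0.03252 mol
mass of C6H8O6 = 0.03252 × 176.12 = 5.728 g

5.728 g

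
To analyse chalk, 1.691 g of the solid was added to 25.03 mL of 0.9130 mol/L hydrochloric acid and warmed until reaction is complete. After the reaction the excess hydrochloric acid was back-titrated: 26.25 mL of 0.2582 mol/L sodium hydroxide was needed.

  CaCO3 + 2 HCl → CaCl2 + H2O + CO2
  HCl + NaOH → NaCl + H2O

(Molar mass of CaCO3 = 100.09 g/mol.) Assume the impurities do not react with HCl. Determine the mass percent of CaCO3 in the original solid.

n(HCl) added = 0.02503 × 0.9130 = 0.02285 mol
n(NaOH) used in back-titration = 0.02625 × 0.2582 = 6.778 × 10^-3 mol
n(HCl) left over = 6.778 × 10^-3 mol (1:1 ratio)
n(HCl) consumed by analyte = 0.02285 − 6.778 × 10^-3 = 0.01607 mol
From the 1:2 ratio, n(CaCO3) = 1/2 × 0.01607 = 8.037 × 10^-3 mol
mass of CaCO3 = 8.037 × 10^-3 × 100.09 = 0.8045 g
% CaCO3 = 0.8045 / 1.691 × 100 = 47.57 %

47.57 %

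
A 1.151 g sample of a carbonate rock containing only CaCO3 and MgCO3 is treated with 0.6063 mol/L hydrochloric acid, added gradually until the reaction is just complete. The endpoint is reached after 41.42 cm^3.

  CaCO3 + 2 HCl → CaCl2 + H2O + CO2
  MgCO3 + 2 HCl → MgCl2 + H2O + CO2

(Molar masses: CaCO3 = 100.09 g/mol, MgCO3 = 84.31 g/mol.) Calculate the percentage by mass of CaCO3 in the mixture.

n(HCl) = 0.04142 × 0.6063 = 0.02511 mol
Let x = n(CaCO3), y = n(MgCO3).
Titrant: 2x + 2y = 0.02511;  mass: 100.09x + 84.31y = 1.151
Solving, x = 5.853 × 10^-3 mol, y = 6.703 × 10^-3 mol
mass of CaCO3 = 5.853 × 10^-3 × 100.09 = 0.5858 g
% CaCO3 = 0.5858 / 1.151 × 100 = 50.90 %

50.90 %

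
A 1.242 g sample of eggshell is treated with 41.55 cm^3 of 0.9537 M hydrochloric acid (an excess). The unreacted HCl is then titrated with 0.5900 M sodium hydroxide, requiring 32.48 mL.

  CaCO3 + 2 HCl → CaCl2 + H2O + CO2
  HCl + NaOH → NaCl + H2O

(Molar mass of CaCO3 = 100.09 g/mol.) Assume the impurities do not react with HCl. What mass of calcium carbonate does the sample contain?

1.024 g

n(HCl) added = 0.04155 × 0.9537 = 0.03963 mol
n(NaOH) used in back-titration = 0.03248 × 0.5900 = 0.01916 mol
n(HCl) left over = 0.01916 mol (1:1 ratio)
n(HCl) consumed by analyte = 0.03963 − 0.01916 = 0.02046 mol
From the 1:2 ratio, n(CaCO3) = 1/2 × 0.02046 = 0.01023 mol
mass of CaCO3 = 0.01023 × 100.09 = 1.024 g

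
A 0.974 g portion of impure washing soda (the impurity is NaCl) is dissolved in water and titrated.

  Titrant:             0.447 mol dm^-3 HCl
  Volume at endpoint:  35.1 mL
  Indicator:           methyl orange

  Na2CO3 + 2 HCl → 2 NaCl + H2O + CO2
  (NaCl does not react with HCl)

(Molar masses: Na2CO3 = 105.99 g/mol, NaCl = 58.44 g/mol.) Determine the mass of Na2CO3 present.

n(HCl) = 0.0351 × 0.447 = 0.0157 mol
Let x = n(Na2CO3), y = n(NaCl).
Titrant: 2x = 0.0157;  mass: 105.99x + 58.44y = 0.974
Solving, x = 7.84 × 10^-3 mol, y = 2.44 × 10^-3 mol
mass of Na2CO3 = 7.84 × 10^-3 × 105.99 = 0.831 g

0.831 g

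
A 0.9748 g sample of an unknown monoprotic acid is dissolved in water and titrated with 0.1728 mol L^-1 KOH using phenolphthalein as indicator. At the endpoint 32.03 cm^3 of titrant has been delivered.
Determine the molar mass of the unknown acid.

n(KOH) = 0.03203 L × 0.1728 mol/L = 5.535 × 10^-3 mol
n(HA) = 5.535 × 10^-3 mol (1:1 ratio)
M = m / n = 0.9748 g / 5.535 × 10^-3 mol = 176.1 g/mol

176.1 g/mol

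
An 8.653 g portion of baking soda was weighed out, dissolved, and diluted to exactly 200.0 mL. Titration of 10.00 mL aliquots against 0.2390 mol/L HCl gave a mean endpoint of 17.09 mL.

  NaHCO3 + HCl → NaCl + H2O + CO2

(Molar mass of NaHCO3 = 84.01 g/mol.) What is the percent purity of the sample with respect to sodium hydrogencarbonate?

79.31 %

n(HCl) per titration = 0.01709 × 0.2390 = 4.085 × 10^-3 mol
n(NaHCO3) in each aliquot = 4.085 × 10^-3 mol (1:1 ratio)
n(NaHCO3) in the whole flask = 4.085 × 10^-3 × 200.0/10.00 = 0.08169 mol
mass of NaHCO3 = 0.08169 × 84.01 = 6.863 g
% NaHCO3 = 6.863 / 8.653 × 100 = 79.31 %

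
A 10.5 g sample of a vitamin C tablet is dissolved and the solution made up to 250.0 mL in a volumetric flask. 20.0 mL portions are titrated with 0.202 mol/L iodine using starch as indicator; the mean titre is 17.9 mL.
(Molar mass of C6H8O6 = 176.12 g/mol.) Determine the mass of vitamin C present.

7.96 g

C6H8O6 + I2 → C6H6O6 + 2 HI
n(I2) per titration = 0.0179 × 0.202 = 3.62 × 10^-3 mol
n(C6H8O6) in each aliquot = 3.62 × 10^-3 mol (1:1 ratio)
n(C6H8O6) in the whole flask = 3.62 × 10^-3 × 250.0/20.0 = 0.0452 mol
mass of C6H8O6 = 0.0452 × 176.12 = 7.96 g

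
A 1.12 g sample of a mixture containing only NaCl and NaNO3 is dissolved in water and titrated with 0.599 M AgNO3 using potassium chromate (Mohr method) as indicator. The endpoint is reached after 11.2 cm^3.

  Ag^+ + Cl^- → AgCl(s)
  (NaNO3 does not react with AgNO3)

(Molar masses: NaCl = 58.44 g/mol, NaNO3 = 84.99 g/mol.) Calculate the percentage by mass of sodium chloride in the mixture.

n(AgNO3) = 0.0112 × 0.599 = 6.71 × 10^-3 mol
Let x = n(NaCl), y = n(NaNO3).
Titrant: 1x = 6.71 × 10^-3;  mass: 58.44x + 84.99y = 1.12
Solving, x = 6.71 × 10^-3 mol, y = 8.56 × 10^-3 mol
mass of NaCl = 6.71 × 10^-3 × 58.44 = 0.392 g
% NaCl = 0.392 / 1.12 × 100 = 35.0 %

35.0 %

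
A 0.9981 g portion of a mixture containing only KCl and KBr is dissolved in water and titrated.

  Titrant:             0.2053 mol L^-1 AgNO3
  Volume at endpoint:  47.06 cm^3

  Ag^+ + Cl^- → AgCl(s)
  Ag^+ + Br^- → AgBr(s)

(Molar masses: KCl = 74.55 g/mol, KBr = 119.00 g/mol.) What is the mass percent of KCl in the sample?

25.48 %

n(AgNO3) = 0.04706 × 0.2053 = 9.661 × 10^-3 mol
Let x = n(KCl), y = n(KBr).
Titrant: 1x + 1y = 9.661 × 10^-3;  mass: 74.55x + 119.00y = 0.9981
Solving, x = 3.411 × 10^-3 mol, y = 6.251 × 10^-3 mol
mass of KCl = 3.411 × 10^-3 × 74.55 = 0.2543 g
% KCl = 0.2543 / 0.9981 × 100 = 25.48 %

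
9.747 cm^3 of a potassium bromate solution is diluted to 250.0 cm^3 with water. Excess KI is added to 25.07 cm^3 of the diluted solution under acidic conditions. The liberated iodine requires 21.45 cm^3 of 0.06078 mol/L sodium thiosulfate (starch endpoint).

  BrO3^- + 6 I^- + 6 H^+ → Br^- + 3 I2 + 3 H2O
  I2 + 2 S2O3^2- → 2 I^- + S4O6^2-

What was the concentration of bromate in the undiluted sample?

n(S2O3^2-) = 0.02145 × 0.06078 = 1.304 × 10^-3 mol
n(I2) = n(S2O3^2-)/2 = 6.519 × 10^-4 mol
From the 1:3 ratio, n(BrO3^-) in the aliquot = 1/3 × 6.519 × 10^-4 = 2.173 × 10^-4 mol
[BrO3^-]_dilute = 2.173 × 10^-4 / 0.02507 = 0.008667 mol/L
[BrO3^-]_original = 0.008667 × 250.0/9.747 = 0.2223 mol/L

0.2223 mol/L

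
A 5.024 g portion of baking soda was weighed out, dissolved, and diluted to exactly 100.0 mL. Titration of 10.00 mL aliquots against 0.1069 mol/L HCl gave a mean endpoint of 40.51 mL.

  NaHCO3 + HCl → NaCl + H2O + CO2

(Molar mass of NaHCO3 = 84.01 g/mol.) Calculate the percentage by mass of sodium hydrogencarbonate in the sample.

n(HCl) per titration = 0.04051 × 0.1069 = 4.331 × 10^-3 mol
n(NaHCO3) in each aliquot = 4.331 × 10^-3 mol (1:1 ratio)
n(NaHCO3) in the whole flask = 4.331 × 10^-3 × 100.0/10.00 = 0.04331 mol
mass of NaHCO3 = 0.04331 × 84.01 = 3.638 g
% NaHCO3 = 3.638 / 5.024 × 100 = 72.41 %

72.41 %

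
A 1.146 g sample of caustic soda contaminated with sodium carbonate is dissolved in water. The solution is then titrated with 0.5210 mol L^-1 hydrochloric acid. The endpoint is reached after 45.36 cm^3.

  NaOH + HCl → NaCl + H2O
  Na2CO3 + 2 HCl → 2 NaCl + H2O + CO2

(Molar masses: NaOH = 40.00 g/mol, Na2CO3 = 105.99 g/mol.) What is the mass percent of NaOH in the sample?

28.58 %

n(HCl) = 0.04536 × 0.5210 = 0.02363 mol
Let x = n(NaOH), y = n(Na2CO3).
Titrant: 1x + 2y = 0.02363;  mass: 40.00x + 105.99y = 1.146
Solving, x = 8.188 × 10^-3 mol, y = 7.722 × 10^-3 mol
mass of NaOH = 8.188 × 10^-3 × 40.00 = 0.3275 g
% NaOH = 0.3275 / 1.146 × 100 = 28.58 %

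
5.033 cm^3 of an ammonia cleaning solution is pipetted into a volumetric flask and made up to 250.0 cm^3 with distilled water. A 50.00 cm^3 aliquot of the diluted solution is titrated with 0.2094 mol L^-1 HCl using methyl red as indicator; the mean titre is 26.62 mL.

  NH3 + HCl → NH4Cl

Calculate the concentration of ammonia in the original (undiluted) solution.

5.538 mol/L

n(HCl) = 0.02662 × 0.2094 = 5.574 × 10^-3 mol
n(NH3) in the aliquot = 5.574 × 10^-3 mol (1:1 ratio)
[NH3]_dilute = 5.574 × 10^-3 / 0.05000 = 0.1115 mol/L
Dilution factor = 250.0 / 5.033 = 49.67
[NH3]_stock = 0.1115 × 49.67 = 5.538 mol/L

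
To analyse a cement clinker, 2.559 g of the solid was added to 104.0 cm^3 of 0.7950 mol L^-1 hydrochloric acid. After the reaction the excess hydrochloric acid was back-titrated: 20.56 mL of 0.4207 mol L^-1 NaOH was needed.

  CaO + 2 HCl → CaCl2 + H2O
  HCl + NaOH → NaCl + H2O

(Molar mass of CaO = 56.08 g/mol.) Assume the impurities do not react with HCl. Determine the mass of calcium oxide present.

2.076 g

n(HCl) added = 0.1040 × 0.7950 = 0.08268 mol
n(NaOH) used in back-titration = 0.02056 × 0.4207 = 8.650 × 10^-3 mol
n(HCl) left over = 8.650 × 10^-3 mol (1:1 ratio)
n(HCl) consumed by analyte = 0.08268 − 8.650 × 10^-3 = 0.07403 mol
From the 1:2 ratio, n(CaO) = 1/2 × 0.07403 = 0.03702 mol
mass of CaO = 0.03702 × 56.08 = 2.076 g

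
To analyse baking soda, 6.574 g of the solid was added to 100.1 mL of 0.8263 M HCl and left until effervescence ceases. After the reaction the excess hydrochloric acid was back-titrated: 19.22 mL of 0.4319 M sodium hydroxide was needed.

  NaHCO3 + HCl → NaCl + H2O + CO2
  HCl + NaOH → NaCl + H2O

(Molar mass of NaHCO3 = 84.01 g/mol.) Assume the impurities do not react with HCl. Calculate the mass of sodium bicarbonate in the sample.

6.251 g

n(HCl) added = 0.1001 × 0.8263 = 0.08271 mol
n(NaOH) used in back-titration = 0.01922 × 0.4319 = 8.301 × 10^-3 mol
n(HCl) left over = 8.301 × 10^-3 mol (1:1 ratio)
n(HCl) consumed by analyte = 0.08271 − 8.301 × 10^-3 = 0.07441 mol
n(NaHCO3) = 0.07441 mol (1:1 ratio)
mass of NaHCO3 = 0.07441 × 84.01 = 6.251 g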